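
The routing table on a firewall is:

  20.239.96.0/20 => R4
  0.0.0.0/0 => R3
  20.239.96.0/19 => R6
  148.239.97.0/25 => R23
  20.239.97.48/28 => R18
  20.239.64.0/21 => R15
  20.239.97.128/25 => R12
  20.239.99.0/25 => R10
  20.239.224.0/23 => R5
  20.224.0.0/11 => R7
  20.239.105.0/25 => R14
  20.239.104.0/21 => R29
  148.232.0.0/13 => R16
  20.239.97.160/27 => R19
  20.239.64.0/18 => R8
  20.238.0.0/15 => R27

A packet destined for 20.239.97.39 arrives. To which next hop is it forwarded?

Routes whose prefix contains 20.239.97.39:
  0.0.0.0/0 (default, matches everything) -> R3
  20.224.0.0/11 (20.224.0.0 - 20.255.255.255) -> R7
  20.238.0.0/15 (20.238.0.0 - 20.239.255.255) -> R27
  20.239.64.0/18 (20.239.64.0 - 20.239.127.255) -> R8
  20.239.96.0/19 (20.239.96.0 - 20.239.127.255) -> R6
  20.239.96.0/20 (20.239.96.0 - 20.239.111.255) -> R4
More-specific entries that do NOT match:
  20.239.97.48/28 (20.239.97.48 - 20.239.97.63) does not contain 20.239.97.39
  20.239.97.160/27 (20.239.97.160 - 20.239.97.191) does not contain 20.239.97.39
  148.239.97.0/25 (148.239.97.0 - 148.239.97.127) does not contain 20.239.97.39
  20.239.97.128/25 (20.239.97.128 - 20.239.97.255) does not contain 20.239.97.39
  20.239.99.0/25 (20.239.99.0 - 20.239.99.127) does not contain 20.239.97.39
  20.239.105.0/25 (20.239.105.0 - 20.239.105.127) does not contain 20.239.97.39
  20.239.224.0/23 (20.239.224.0 - 20.239.225.255) does not contain 20.239.97.39
  20.239.64.0/21 (20.239.64.0 - 20.239.71.255) does not contain 20.239.97.39
  20.239.104.0/21 (20.239.104.0 - 20.239.111.255) does not contain 20.239.97.39
Longest matching prefix is /20 -> next hop R4.

R4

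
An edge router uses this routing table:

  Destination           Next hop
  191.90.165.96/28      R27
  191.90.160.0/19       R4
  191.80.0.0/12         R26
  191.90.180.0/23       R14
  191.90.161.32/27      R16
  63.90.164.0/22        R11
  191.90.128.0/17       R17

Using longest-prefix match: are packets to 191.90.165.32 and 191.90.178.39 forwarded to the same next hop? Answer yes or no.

191.90.165.32: longest match 191.90.160.0/19 -> R4
191.90.178.39: longest match 191.90.160.0/19 -> R4

yes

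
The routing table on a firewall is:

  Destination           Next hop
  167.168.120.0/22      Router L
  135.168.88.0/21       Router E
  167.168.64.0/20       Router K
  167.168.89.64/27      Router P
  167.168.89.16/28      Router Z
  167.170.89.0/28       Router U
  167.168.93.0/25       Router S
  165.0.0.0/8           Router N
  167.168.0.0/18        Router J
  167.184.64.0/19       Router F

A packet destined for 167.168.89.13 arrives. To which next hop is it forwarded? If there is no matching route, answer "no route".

no route

No entry's prefix contains 167.168.89.13; there is no default route.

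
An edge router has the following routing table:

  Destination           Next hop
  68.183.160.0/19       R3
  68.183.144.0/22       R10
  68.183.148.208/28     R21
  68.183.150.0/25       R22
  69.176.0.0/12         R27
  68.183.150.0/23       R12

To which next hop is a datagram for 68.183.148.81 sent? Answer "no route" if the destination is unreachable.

no route

No entry's prefix contains 68.183.148.81; there is no default route.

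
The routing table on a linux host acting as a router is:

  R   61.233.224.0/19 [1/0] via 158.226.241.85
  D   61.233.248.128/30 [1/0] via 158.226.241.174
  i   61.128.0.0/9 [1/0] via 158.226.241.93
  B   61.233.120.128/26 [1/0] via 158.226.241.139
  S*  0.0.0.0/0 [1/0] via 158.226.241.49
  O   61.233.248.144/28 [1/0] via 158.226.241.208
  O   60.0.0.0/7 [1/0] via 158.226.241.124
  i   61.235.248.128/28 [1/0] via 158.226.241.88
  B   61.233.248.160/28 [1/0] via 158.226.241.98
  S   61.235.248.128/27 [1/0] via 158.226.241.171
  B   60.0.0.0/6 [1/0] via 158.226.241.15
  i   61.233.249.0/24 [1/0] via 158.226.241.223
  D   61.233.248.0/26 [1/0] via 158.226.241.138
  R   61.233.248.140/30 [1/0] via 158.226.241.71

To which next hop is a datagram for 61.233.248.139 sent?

158.226.241.85

Routes whose prefix contains 61.233.248.139:
  0.0.0.0/0 (default, matches everything) -> 158.226.241.49
  60.0.0.0/6 (60.0.0.0 - 63.255.255.255) -> 158.226.241.15
  60.0.0.0/7 (60.0.0.0 - 61.255.255.255) -> 158.226.241.124
  61.128.0.0/9 (61.128.0.0 - 61.255.255.255) -> 158.226.241.93
  61.233.224.0/19 (61.233.224.0 - 61.233.255.255) -> 158.226.241.85
More-specific entries that do NOT match:
  61.233.248.128/30 (61.233.248.128 - 61.233.248.131) does not contain 61.233.248.139
  61.233.248.140/30 (61.233.248.140 - 61.233.248.143) does not contain 61.233.248.139
  61.233.248.144/28 (61.233.248.144 - 61.233.248.159) does not contain 61.233.248.139
  61.235.248.128/28 (61.235.248.128 - 61.235.248.143) does not contain 61.233.248.139
  61.233.248.160/28 (61.233.248.160 - 61.233.248.175) does not contain 61.233.248.139
  61.235.248.128/27 (61.235.248.128 - 61.235.248.159) does not contain 61.233.248.139
  61.233.120.128/26 (61.233.120.128 - 61.233.120.191) does not contain 61.233.248.139
  61.233.248.0/26 (61.233.248.0 - 61.233.248.63) does not contain 61.233.248.139
  61.233.249.0/24 (61.233.249.0 - 61.233.249.255) does not contain 61.233.248.139
Longest matching prefix is /19 -> next hop 158.226.241.85.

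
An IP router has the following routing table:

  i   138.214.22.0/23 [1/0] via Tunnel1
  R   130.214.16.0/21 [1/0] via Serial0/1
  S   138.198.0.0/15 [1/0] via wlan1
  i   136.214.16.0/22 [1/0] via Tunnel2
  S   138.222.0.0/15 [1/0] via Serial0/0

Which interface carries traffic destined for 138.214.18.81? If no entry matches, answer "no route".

no route

No entry's prefix contains 138.214.18.81; there is no default route.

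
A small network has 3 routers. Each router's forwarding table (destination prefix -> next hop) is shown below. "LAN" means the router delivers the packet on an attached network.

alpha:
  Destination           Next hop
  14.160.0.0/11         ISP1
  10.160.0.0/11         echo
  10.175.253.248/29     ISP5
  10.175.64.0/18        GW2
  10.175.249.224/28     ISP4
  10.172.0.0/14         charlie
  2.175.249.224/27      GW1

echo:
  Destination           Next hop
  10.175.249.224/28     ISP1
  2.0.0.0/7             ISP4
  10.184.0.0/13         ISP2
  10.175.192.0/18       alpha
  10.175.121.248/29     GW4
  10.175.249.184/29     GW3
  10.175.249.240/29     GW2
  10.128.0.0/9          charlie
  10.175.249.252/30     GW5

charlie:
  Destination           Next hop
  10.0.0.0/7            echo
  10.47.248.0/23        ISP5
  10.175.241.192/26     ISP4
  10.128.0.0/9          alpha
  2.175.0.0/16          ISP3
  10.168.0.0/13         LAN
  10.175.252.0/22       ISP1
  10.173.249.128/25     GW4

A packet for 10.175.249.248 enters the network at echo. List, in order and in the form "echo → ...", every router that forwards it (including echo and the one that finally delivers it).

At echo: longest match for 10.175.249.248 is 10.175.192.0/18 -> alpha
At alpha: longest match for 10.175.249.248 is 10.172.0.0/14 -> charlie
At charlie: longest match for 10.175.249.248 is 10.168.0.0/13 -> LAN

echo → alpha → charlie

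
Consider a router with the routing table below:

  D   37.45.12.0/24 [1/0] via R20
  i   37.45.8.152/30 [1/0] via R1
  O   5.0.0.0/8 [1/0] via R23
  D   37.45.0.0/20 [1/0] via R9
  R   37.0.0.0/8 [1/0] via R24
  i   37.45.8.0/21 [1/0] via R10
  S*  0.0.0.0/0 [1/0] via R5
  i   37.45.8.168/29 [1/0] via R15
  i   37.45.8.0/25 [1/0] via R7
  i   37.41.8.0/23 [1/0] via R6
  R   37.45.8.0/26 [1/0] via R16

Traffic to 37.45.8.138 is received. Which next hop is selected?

R10

Routes whose prefix contains 37.45.8.138:
  0.0.0.0/0 (default, matches everything) -> R5
  37.0.0.0/8 (37.0.0.0 - 37.255.255.255) -> R24
  37.45.0.0/20 (37.45.0.0 - 37.45.15.255) -> R9
  37.45.8.0/21 (37.45.8.0 - 37.45.15.255) -> R10
More-specific entries that do NOT match:
  37.45.8.152/30 (37.45.8.152 - 37.45.8.155) does not contain 37.45.8.138
  37.45.8.168/29 (37.45.8.168 - 37.45.8.175) does not contain 37.45.8.138
  37.45.8.0/26 (37.45.8.0 - 37.45.8.63) does not contain 37.45.8.138
  37.45.8.0/25 (37.45.8.0 - 37.45.8.127) does not contain 37.45.8.138
  37.45.12.0/24 (37.45.12.0 - 37.45.12.255) does not contain 37.45.8.138
  37.41.8.0/23 (37.41.8.0 - 37.41.9.255) does not contain 37.45.8.138
Longest matching prefix is /21 -> next hop R10.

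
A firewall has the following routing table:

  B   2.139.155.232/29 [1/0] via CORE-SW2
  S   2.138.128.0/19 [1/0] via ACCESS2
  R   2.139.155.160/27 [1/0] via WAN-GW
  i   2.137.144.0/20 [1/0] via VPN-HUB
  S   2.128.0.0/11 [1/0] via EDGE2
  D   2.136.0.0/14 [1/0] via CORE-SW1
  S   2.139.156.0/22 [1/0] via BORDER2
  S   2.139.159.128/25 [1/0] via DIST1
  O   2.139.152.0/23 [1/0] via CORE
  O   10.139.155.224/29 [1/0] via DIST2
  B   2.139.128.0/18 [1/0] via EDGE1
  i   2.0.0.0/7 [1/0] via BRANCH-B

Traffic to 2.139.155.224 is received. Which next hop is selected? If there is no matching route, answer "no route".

EDGE1

Routes whose prefix contains 2.139.155.224:
  2.0.0.0/7 (2.0.0.0 - 3.255.255.255) -> BRANCH-B
  2.128.0.0/11 (2.128.0.0 - 2.159.255.255) -> EDGE2
  2.136.0.0/14 (2.136.0.0 - 2.139.255.255) -> CORE-SW1
  2.139.128.0/18 (2.139.128.0 - 2.139.191.255) -> EDGE1
More-specific entries that do NOT match:
  2.139.155.232/29 (2.139.155.232 - 2.139.155.239) does not contain 2.139.155.224
  10.139.155.224/29 (10.139.155.224 - 10.139.155.231) does not contain 2.139.155.224
  2.139.155.160/27 (2.139.155.160 - 2.139.155.191) does not contain 2.139.155.224
  2.139.159.128/25 (2.139.159.128 - 2.139.159.255) does not contain 2.139.155.224
  2.139.152.0/23 (2.139.152.0 - 2.139.153.255) does not contain 2.139.155.224
  2.139.156.0/22 (2.139.156.0 - 2.139.159.255) does not contain 2.139.155.224
  2.137.144.0/20 (2.137.144.0 - 2.137.159.255) does not contain 2.139.155.224
  2.138.128.0/19 (2.138.128.0 - 2.138.159.255) does not contain 2.139.155.224
Longest matching prefix is /18 -> next hop EDGE1.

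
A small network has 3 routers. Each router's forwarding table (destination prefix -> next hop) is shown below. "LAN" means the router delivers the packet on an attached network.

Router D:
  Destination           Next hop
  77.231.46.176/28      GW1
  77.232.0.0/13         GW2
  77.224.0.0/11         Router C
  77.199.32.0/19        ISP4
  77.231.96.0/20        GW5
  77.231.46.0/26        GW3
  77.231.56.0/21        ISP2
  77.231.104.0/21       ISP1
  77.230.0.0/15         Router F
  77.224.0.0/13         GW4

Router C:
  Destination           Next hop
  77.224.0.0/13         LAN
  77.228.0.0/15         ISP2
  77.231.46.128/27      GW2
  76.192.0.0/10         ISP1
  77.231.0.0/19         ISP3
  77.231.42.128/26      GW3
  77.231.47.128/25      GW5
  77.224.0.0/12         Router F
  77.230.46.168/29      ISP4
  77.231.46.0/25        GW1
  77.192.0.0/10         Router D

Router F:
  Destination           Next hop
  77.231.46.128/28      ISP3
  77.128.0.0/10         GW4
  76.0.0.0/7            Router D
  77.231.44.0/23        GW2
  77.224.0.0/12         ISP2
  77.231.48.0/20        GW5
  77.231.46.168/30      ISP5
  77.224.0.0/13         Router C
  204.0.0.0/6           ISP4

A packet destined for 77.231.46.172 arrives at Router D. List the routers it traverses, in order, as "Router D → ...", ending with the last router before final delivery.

At Router D: longest match for 77.231.46.172 is 77.230.0.0/15 -> Router F
At Router F: longest match for 77.231.46.172 is 77.224.0.0/13 -> Router C
At Router C: longest match for 77.231.46.172 is 77.224.0.0/13 -> LAN

Router D → Router F → Router C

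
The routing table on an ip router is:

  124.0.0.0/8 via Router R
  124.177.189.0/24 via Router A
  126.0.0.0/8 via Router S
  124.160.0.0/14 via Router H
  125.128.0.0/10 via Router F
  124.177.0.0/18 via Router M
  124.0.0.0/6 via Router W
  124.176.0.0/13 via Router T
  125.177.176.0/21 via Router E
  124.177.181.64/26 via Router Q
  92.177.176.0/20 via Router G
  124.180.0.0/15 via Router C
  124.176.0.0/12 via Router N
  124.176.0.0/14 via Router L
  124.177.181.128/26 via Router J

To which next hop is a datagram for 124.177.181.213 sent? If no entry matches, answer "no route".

Routes whose prefix contains 124.177.181.213:
  124.0.0.0/6 (124.0.0.0 - 127.255.255.255) -> Router W
  124.0.0.0/8 (124.0.0.0 - 124.255.255.255) -> Router R
  124.176.0.0/12 (124.176.0.0 - 124.191.255.255) -> Router N
  124.176.0.0/13 (124.176.0.0 - 124.183.255.255) -> Router T
  124.176.0.0/14 (124.176.0.0 - 124.179.255.255) -> Router L
More-specific entries that do NOT match:
  124.177.181.64/26 (124.177.181.64 - 124.177.181.127) does not contain 124.177.181.213
  124.177.181.128/26 (124.177.181.128 - 124.177.181.191) does not contain 124.177.181.213
  124.177.189.0/24 (124.177.189.0 - 124.177.189.255) does not contain 124.177.181.213
  125.177.176.0/21 (125.177.176.0 - 125.177.183.255) does not contain 124.177.181.213
  92.177.176.0/20 (92.177.176.0 - 92.177.191.255) does not contain 124.177.181.213
  124.177.0.0/18 (124.177.0.0 - 124.177.63.255) does not contain 124.177.181.213
  124.180.0.0/15 (124.180.0.0 - 124.181.255.255) does not contain 124.177.181.213
Longest matching prefix is /14 -> next hop Router L.

Router L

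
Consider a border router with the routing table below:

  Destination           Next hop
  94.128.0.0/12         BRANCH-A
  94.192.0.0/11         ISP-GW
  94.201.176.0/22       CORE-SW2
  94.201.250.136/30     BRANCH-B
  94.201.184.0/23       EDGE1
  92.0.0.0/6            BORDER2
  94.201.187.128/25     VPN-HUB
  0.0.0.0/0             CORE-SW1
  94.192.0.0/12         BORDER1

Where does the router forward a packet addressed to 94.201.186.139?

BORDER1

Routes whose prefix contains 94.201.186.139:
  0.0.0.0/0 (default, matches everything) -> CORE-SW1
  92.0.0.0/6 (92.0.0.0 - 95.255.255.255) -> BORDER2
  94.192.0.0/11 (94.192.0.0 - 94.223.255.255) -> ISP-GW
  94.192.0.0/12 (94.192.0.0 - 94.207.255.255) -> BORDER1
More-specific entries that do NOT match:
  94.201.250.136/30 (94.201.250.136 - 94.201.250.139) does not contain 94.201.186.139
  94.201.187.128/25 (94.201.187.128 - 94.201.187.255) does not contain 94.201.186.139
  94.201.184.0/23 (94.201.184.0 - 94.201.185.255) does not contain 94.201.186.139
  94.201.176.0/22 (94.201.176.0 - 94.201.179.255) does not contain 94.201.186.139
Longest matching prefix is /12 -> next hop BORDER1.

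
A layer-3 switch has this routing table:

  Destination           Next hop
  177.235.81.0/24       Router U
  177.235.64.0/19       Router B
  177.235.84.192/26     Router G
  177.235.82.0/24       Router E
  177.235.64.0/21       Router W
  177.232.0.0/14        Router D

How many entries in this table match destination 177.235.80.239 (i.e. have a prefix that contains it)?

Prefixes containing 177.235.80.239:
  177.232.0.0/14 (177.232.0.0 - 177.235.255.255)
  177.235.64.0/19 (177.235.64.0 - 177.235.95.255)
Total matching entries: 2.

2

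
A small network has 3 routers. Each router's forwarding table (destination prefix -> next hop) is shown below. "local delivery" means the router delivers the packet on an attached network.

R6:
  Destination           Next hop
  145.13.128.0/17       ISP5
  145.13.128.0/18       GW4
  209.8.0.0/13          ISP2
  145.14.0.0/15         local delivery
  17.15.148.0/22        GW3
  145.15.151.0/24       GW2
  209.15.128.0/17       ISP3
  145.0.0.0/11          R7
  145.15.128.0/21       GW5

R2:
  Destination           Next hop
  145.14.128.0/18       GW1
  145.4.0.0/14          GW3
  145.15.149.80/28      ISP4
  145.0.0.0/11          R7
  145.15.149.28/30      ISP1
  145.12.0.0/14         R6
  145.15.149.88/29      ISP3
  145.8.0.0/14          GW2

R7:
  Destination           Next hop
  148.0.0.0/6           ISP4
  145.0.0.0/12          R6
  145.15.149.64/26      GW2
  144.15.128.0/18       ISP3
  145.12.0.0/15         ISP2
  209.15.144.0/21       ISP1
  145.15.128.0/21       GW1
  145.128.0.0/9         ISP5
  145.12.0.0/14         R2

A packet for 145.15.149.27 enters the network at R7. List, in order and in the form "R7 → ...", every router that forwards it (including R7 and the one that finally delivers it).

At R7: longest match for 145.15.149.27 is 145.12.0.0/14 -> R2
At R2: longest match for 145.15.149.27 is 145.12.0.0/14 -> R6
At R6: longest match for 145.15.149.27 is 145.14.0.0/15 -> local delivery

R7 → R2 → R6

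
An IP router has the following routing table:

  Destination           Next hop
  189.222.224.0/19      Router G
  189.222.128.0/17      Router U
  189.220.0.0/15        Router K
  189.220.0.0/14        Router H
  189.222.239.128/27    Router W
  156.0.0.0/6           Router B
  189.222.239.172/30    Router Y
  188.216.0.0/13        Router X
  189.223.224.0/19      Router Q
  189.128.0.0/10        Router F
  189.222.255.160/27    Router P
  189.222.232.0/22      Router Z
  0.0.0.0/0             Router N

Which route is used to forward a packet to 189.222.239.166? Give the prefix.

Entries matching 189.222.239.166:
  0.0.0.0/0 (default, matches everything)
  189.220.0.0/14 (189.220.0.0 - 189.223.255.255)
  189.222.128.0/17 (189.222.128.0 - 189.222.255.255)
  189.222.224.0/19 (189.222.224.0 - 189.222.255.255)
Most specific is 189.222.224.0/19.

189.222.224.0/19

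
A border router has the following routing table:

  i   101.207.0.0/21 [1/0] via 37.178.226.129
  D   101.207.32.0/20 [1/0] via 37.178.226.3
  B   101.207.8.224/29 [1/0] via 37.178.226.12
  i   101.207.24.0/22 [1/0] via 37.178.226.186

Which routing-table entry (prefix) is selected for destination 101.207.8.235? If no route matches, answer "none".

101.207.8.235 is outside every listed prefix and there is no default route.

none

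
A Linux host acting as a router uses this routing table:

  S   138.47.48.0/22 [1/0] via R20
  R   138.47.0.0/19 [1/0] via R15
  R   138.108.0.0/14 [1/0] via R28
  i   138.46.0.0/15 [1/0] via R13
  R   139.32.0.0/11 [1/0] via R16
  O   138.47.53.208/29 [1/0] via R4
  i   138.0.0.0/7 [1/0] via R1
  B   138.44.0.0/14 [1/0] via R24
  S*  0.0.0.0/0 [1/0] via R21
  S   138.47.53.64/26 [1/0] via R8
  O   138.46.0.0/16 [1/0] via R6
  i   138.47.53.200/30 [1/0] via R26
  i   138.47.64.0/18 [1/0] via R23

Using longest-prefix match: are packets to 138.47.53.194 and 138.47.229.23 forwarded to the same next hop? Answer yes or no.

yes

138.47.53.194: longest match 138.46.0.0/15 -> R13
138.47.229.23: longest match 138.46.0.0/15 -> R13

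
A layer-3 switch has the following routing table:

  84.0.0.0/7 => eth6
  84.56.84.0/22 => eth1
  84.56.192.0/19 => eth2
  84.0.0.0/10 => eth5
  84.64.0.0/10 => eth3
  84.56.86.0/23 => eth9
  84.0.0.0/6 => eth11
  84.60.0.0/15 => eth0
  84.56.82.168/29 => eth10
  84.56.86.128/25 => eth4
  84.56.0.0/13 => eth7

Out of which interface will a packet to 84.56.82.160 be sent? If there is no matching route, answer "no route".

Routes whose prefix contains 84.56.82.160:
  84.0.0.0/6 (84.0.0.0 - 87.255.255.255) -> eth11
  84.0.0.0/7 (84.0.0.0 - 85.255.255.255) -> eth6
  84.0.0.0/10 (84.0.0.0 - 84.63.255.255) -> eth5
  84.56.0.0/13 (84.56.0.0 - 84.63.255.255) -> eth7
More-specific entries that do NOT match:
  84.56.82.168/29 (84.56.82.168 - 84.56.82.175) does not contain 84.56.82.160
  84.56.86.128/25 (84.56.86.128 - 84.56.86.255) does not contain 84.56.82.160
  84.56.86.0/23 (84.56.86.0 - 84.56.87.255) does not contain 84.56.82.160
  84.56.84.0/22 (84.56.84.0 - 84.56.87.255) does not contain 84.56.82.160
  84.56.192.0/19 (84.56.192.0 - 84.56.223.255) does not contain 84.56.82.160
  84.60.0.0/15 (84.60.0.0 - 84.61.255.255) does not contain 84.56.82.160
Longest matching prefix is /13 -> interface eth7.

eth7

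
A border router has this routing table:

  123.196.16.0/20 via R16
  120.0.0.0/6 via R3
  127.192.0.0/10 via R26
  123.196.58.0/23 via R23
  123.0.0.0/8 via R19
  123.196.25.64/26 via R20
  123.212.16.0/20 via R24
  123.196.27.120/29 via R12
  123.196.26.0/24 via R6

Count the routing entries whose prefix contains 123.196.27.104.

Prefixes containing 123.196.27.104:
  120.0.0.0/6 (120.0.0.0 - 123.255.255.255)
  123.0.0.0/8 (123.0.0.0 - 123.255.255.255)
  123.196.16.0/20 (123.196.16.0 - 123.196.31.255)
Total matching entries: 3.

3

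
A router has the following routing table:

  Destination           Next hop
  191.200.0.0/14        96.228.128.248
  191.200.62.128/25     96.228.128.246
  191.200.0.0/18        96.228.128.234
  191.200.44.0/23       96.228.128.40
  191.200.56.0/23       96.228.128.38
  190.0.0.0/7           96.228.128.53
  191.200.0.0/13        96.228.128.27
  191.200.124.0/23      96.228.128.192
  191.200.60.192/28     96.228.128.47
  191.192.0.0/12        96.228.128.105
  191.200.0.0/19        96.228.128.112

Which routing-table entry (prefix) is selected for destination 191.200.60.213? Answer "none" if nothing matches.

191.200.0.0/18

Entries matching 191.200.60.213:
  190.0.0.0/7 (190.0.0.0 - 191.255.255.255)
  191.192.0.0/12 (191.192.0.0 - 191.207.255.255)
  191.200.0.0/13 (191.200.0.0 - 191.207.255.255)
  191.200.0.0/14 (191.200.0.0 - 191.203.255.255)
  191.200.0.0/18 (191.200.0.0 - 191.200.63.255)
Most specific is 191.200.0.0/18.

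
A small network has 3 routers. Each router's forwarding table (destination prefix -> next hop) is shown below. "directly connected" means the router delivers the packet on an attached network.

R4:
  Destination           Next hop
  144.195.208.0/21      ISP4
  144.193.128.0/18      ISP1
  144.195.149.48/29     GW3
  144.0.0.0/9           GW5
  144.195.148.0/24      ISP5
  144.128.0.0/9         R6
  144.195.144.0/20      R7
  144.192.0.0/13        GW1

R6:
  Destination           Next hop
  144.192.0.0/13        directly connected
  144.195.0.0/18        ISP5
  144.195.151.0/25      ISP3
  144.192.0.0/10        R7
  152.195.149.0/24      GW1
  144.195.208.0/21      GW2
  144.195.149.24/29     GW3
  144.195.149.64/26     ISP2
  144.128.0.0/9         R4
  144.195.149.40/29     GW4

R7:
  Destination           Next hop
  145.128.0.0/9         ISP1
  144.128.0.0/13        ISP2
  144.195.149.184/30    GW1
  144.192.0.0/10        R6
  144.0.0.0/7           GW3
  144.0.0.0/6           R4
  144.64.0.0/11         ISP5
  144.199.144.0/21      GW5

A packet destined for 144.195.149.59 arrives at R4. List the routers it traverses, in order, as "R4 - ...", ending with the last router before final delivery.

R4 - R7 - R6

At R4: longest match for 144.195.149.59 is 144.195.144.0/20 -> R7
At R7: longest match for 144.195.149.59 is 144.192.0.0/10 -> R6
At R6: longest match for 144.195.149.59 is 144.192.0.0/13 -> directly connected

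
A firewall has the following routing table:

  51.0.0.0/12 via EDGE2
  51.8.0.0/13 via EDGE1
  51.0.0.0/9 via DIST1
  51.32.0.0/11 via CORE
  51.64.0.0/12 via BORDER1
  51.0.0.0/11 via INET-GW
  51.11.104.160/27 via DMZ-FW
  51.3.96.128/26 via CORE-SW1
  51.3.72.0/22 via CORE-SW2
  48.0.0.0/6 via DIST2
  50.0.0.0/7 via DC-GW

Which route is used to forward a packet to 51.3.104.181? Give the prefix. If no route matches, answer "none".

51.0.0.0/12

Entries matching 51.3.104.181:
  48.0.0.0/6 (48.0.0.0 - 51.255.255.255)
  50.0.0.0/7 (50.0.0.0 - 51.255.255.255)
  51.0.0.0/9 (51.0.0.0 - 51.127.255.255)
  51.0.0.0/11 (51.0.0.0 - 51.31.255.255)
  51.0.0.0/12 (51.0.0.0 - 51.15.255.255)
Most specific is 51.0.0.0/12.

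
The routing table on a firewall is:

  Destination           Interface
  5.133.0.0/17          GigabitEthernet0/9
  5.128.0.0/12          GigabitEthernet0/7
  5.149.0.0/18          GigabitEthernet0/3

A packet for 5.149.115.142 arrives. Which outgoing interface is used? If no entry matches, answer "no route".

No entry's prefix contains 5.149.115.142; there is no default route.

no route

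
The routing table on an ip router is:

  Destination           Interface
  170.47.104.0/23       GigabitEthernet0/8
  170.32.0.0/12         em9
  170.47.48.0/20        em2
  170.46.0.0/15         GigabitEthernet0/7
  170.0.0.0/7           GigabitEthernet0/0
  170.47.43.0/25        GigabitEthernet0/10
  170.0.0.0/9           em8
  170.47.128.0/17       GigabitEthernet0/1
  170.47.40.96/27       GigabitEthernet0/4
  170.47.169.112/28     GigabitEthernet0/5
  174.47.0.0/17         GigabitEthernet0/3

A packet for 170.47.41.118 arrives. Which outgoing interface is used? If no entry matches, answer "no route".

Routes whose prefix contains 170.47.41.118:
  170.0.0.0/7 (170.0.0.0 - 171.255.255.255) -> GigabitEthernet0/0
  170.0.0.0/9 (170.0.0.0 - 170.127.255.255) -> em8
  170.32.0.0/12 (170.32.0.0 - 170.47.255.255) -> em9
  170.46.0.0/15 (170.46.0.0 - 170.47.255.255) -> GigabitEthernet0/7
More-specific entries that do NOT match:
  170.47.169.112/28 (170.47.169.112 - 170.47.169.127) does not contain 170.47.41.118
  170.47.40.96/27 (170.47.40.96 - 170.47.40.127) does not contain 170.47.41.118
  170.47.43.0/25 (170.47.43.0 - 170.47.43.127) does not contain 170.47.41.118
  170.47.104.0/23 (170.47.104.0 - 170.47.105.255) does not contain 170.47.41.118
  170.47.48.0/20 (170.47.48.0 - 170.47.63.255) does not contain 170.47.41.118
  170.47.128.0/17 (170.47.128.0 - 170.47.255.255) does not contain 170.47.41.118
  174.47.0.0/17 (174.47.0.0 - 174.47.127.255) does not contain 170.47.41.118
Longest matching prefix is /15 -> interface GigabitEthernet0/7.

GigabitEthernet0/7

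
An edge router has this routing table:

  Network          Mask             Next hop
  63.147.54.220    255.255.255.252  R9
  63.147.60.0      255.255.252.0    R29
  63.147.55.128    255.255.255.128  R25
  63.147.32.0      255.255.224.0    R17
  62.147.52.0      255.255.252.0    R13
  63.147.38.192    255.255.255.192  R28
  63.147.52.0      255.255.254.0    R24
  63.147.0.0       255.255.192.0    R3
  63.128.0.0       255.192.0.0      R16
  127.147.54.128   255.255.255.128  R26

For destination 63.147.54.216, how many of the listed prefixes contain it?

3

Prefixes containing 63.147.54.216:
  63.128.0.0/10 (63.128.0.0 - 63.191.255.255)
  63.147.0.0/18 (63.147.0.0 - 63.147.63.255)
  63.147.32.0/19 (63.147.32.0 - 63.147.63.255)
Total matching entries: 3.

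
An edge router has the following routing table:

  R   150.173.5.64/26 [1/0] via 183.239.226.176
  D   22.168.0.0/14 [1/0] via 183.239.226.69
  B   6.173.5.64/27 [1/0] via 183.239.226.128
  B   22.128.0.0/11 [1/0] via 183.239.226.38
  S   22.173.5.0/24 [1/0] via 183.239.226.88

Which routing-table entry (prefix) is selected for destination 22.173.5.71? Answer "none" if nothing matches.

Entries matching 22.173.5.71:
  22.173.5.0/24 (22.173.5.0 - 22.173.5.255)
Most specific is 22.173.5.0/24.

22.173.5.0/24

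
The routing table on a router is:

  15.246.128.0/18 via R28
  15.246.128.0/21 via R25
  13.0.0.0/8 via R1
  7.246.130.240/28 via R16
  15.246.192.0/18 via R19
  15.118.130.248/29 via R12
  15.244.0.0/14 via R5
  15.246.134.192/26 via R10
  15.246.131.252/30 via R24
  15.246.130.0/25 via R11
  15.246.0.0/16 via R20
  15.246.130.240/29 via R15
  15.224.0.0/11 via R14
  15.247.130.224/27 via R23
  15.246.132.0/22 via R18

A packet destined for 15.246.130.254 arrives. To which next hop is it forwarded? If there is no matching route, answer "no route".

R25

Routes whose prefix contains 15.246.130.254:
  15.224.0.0/11 (15.224.0.0 - 15.255.255.255) -> R14
  15.244.0.0/14 (15.244.0.0 - 15.247.255.255) -> R5
  15.246.0.0/16 (15.246.0.0 - 15.246.255.255) -> R20
  15.246.128.0/18 (15.246.128.0 - 15.246.191.255) -> R28
  15.246.128.0/21 (15.246.128.0 - 15.246.135.255) -> R25
More-specific entries that do NOT match:
  15.246.131.252/30 (15.246.131.252 - 15.246.131.255) does not contain 15.246.130.254
  15.118.130.248/29 (15.118.130.248 - 15.118.130.255) does not contain 15.246.130.254
  15.246.130.240/29 (15.246.130.240 - 15.246.130.247) does not contain 15.246.130.254
  7.246.130.240/28 (7.246.130.240 - 7.246.130.255) does not contain 15.246.130.254
  15.247.130.224/27 (15.247.130.224 - 15.247.130.255) does not contain 15.246.130.254
  15.246.134.192/26 (15.246.134.192 - 15.246.134.255) does not contain 15.246.130.254
  15.246.130.0/25 (15.246.130.0 - 15.246.130.127) does not contain 15.246.130.254
  15.246.132.0/22 (15.246.132.0 - 15.246.135.255) does not contain 15.246.130.254
Longest matching prefix is /21 -> next hop R25.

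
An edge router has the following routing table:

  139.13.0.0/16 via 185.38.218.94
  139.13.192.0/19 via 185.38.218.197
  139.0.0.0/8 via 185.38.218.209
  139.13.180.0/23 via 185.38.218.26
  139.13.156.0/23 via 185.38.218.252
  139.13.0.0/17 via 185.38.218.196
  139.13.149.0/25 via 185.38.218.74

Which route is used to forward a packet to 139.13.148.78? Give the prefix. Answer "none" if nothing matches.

139.13.0.0/16

Entries matching 139.13.148.78:
  139.0.0.0/8 (139.0.0.0 - 139.255.255.255)
  139.13.0.0/16 (139.13.0.0 - 139.13.255.255)
Most specific is 139.13.0.0/16.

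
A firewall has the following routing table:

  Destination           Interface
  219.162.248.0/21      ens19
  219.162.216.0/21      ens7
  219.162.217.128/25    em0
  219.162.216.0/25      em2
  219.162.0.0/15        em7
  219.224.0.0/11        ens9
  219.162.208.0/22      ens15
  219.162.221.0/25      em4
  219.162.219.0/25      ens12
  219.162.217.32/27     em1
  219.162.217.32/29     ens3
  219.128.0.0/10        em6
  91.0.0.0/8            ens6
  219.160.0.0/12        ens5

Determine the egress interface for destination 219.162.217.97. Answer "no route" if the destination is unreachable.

ens7

Routes whose prefix contains 219.162.217.97:
  219.128.0.0/10 (219.128.0.0 - 219.191.255.255) -> em6
  219.160.0.0/12 (219.160.0.0 - 219.175.255.255) -> ens5
  219.162.0.0/15 (219.162.0.0 - 219.163.255.255) -> em7
  219.162.216.0/21 (219.162.216.0 - 219.162.223.255) -> ens7
More-specific entries that do NOT match:
  219.162.217.32/29 (219.162.217.32 - 219.162.217.39) does not contain 219.162.217.97
  219.162.217.32/27 (219.162.217.32 - 219.162.217.63) does not contain 219.162.217.97
  219.162.217.128/25 (219.162.217.128 - 219.162.217.255) does not contain 219.162.217.97
  219.162.216.0/25 (219.162.216.0 - 219.162.216.127) does not contain 219.162.217.97
  219.162.221.0/25 (219.162.221.0 - 219.162.221.127) does not contain 219.162.217.97
  219.162.219.0/25 (219.162.219.0 - 219.162.219.127) does not contain 219.162.217.97
  219.162.208.0/22 (219.162.208.0 - 219.162.211.255) does not contain 219.162.217.97
Longest matching prefix is /21 -> interface ens7.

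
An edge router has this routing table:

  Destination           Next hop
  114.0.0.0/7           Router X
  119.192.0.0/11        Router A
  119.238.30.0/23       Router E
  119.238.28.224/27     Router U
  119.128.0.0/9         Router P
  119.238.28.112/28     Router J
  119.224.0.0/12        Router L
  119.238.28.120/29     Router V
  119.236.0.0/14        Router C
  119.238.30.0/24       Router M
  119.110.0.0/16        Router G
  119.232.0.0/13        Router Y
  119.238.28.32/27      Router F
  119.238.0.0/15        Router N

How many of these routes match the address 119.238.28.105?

5

Prefixes containing 119.238.28.105:
  119.128.0.0/9 (119.128.0.0 - 119.255.255.255)
  119.224.0.0/12 (119.224.0.0 - 119.239.255.255)
  119.232.0.0/13 (119.232.0.0 - 119.239.255.255)
  119.236.0.0/14 (119.236.0.0 - 119.239.255.255)
  119.238.0.0/15 (119.238.0.0 - 119.239.255.255)
Total matching entries: 5.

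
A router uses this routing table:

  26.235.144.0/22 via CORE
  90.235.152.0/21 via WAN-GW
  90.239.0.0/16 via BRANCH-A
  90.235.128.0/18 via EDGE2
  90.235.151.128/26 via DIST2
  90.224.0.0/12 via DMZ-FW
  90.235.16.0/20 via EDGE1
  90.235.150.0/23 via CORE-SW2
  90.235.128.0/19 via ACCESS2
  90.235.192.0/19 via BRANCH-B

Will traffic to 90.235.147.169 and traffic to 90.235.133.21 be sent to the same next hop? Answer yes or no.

90.235.147.169: longest match 90.235.128.0/19 -> ACCESS2
90.235.133.21: longest match 90.235.128.0/19 -> ACCESS2

yes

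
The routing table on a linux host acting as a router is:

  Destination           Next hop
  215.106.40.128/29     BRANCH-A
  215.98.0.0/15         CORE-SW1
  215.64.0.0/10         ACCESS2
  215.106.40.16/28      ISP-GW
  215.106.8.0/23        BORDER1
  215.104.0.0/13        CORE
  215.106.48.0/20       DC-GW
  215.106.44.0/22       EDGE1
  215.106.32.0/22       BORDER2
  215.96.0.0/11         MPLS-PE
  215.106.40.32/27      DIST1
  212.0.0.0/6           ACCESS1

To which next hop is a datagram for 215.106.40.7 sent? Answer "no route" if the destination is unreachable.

Routes whose prefix contains 215.106.40.7:
  212.0.0.0/6 (212.0.0.0 - 215.255.255.255) -> ACCESS1
  215.64.0.0/10 (215.64.0.0 - 215.127.255.255) -> ACCESS2
  215.96.0.0/11 (215.96.0.0 - 215.127.255.255) -> MPLS-PE
  215.104.0.0/13 (215.104.0.0 - 215.111.255.255) -> CORE
More-specific entries that do NOT match:
  215.106.40.128/29 (215.106.40.128 - 215.106.40.135) does not contain 215.106.40.7
  215.106.40.16/28 (215.106.40.16 - 215.106.40.31) does not contain 215.106.40.7
  215.106.40.32/27 (215.106.40.32 - 215.106.40.63) does not contain 215.106.40.7
  215.106.8.0/23 (215.106.8.0 - 215.106.9.255) does not contain 215.106.40.7
  215.106.44.0/22 (215.106.44.0 - 215.106.47.255) does not contain 215.106.40.7
  215.106.32.0/22 (215.106.32.0 - 215.106.35.255) does not contain 215.106.40.7
  215.106.48.0/20 (215.106.48.0 - 215.106.63.255) does not contain 215.106.40.7
  215.98.0.0/15 (215.98.0.0 - 215.99.255.255) does not contain 215.106.40.7
Longest matching prefix is /13 -> next hop CORE.

CORE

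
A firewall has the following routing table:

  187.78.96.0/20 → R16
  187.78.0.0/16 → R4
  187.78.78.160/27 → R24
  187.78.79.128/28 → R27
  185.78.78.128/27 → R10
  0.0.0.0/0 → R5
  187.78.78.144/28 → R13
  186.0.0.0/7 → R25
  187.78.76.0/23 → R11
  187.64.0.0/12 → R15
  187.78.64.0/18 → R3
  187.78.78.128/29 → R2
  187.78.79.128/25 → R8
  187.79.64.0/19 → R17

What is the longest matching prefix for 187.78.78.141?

Entries matching 187.78.78.141:
  0.0.0.0/0 (default, matches everything)
  186.0.0.0/7 (186.0.0.0 - 187.255.255.255)
  187.64.0.0/12 (187.64.0.0 - 187.79.255.255)
  187.78.0.0/16 (187.78.0.0 - 187.78.255.255)
  187.78.64.0/18 (187.78.64.0 - 187.78.127.255)
Most specific is 187.78.64.0/18.

187.78.64.0/18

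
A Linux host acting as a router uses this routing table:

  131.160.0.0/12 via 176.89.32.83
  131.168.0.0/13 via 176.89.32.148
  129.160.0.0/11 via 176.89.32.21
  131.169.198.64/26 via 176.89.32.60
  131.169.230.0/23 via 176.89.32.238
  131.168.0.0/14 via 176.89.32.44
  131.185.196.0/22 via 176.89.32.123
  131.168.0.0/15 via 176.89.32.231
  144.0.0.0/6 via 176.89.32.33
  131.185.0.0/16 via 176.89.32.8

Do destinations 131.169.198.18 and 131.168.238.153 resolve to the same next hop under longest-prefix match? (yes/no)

yes

131.169.198.18: longest match 131.168.0.0/15 -> 176.89.32.231
131.168.238.153: longest match 131.168.0.0/15 -> 176.89.32.231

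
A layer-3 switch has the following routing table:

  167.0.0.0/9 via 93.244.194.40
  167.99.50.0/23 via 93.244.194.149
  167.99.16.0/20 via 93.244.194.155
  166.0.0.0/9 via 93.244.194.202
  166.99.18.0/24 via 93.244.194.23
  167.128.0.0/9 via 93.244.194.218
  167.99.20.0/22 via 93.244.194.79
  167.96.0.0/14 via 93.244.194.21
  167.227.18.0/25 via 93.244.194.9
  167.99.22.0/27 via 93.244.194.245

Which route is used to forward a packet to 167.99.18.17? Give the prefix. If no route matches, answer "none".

167.99.16.0/20

Entries matching 167.99.18.17:
  167.0.0.0/9 (167.0.0.0 - 167.127.255.255)
  167.96.0.0/14 (167.96.0.0 - 167.99.255.255)
  167.99.16.0/20 (167.99.16.0 - 167.99.31.255)
Most specific is 167.99.16.0/20.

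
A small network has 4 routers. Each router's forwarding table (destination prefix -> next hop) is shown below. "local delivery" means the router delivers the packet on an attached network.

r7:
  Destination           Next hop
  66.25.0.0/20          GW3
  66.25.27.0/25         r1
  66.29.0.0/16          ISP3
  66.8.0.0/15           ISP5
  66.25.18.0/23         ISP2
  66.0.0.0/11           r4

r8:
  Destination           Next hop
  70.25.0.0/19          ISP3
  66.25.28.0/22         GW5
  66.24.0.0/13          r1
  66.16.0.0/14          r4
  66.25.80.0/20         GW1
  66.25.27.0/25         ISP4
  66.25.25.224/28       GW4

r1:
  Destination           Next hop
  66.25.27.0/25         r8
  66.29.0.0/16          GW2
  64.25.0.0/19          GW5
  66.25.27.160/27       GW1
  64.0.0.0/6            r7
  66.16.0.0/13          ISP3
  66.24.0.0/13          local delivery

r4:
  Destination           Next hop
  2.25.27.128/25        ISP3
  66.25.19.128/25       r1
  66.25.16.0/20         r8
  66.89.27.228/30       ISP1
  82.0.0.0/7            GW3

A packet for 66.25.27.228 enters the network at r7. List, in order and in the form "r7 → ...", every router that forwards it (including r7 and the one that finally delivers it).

At r7: longest match for 66.25.27.228 is 66.0.0.0/11 -> r4
At r4: longest match for 66.25.27.228 is 66.25.16.0/20 -> r8
At r8: longest match for 66.25.27.228 is 66.24.0.0/13 -> r1
At r1: longest match for 66.25.27.228 is 66.24.0.0/13 -> local delivery

r7 → r4 → r8 → r1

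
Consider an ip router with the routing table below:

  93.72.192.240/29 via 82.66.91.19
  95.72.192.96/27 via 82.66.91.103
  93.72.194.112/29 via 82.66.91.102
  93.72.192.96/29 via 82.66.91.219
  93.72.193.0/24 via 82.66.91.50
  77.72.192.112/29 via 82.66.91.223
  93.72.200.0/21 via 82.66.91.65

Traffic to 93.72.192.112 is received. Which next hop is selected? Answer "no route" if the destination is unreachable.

No entry's prefix contains 93.72.192.112; there is no default route.

no route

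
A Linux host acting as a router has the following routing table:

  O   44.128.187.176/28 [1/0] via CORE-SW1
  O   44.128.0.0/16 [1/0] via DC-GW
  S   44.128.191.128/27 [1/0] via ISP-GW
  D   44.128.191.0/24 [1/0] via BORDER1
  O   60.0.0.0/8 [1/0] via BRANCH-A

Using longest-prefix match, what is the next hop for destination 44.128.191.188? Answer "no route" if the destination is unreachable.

BORDER1

Routes whose prefix contains 44.128.191.188:
  44.128.0.0/16 (44.128.0.0 - 44.128.255.255) -> DC-GW
  44.128.191.0/24 (44.128.191.0 - 44.128.191.255) -> BORDER1
More-specific entries that do NOT match:
  44.128.187.176/28 (44.128.187.176 - 44.128.187.191) does not contain 44.128.191.188
  44.128.191.128/27 (44.128.191.128 - 44.128.191.159) does not contain 44.128.191.188
Longest matching prefix is /24 -> next hop BORDER1.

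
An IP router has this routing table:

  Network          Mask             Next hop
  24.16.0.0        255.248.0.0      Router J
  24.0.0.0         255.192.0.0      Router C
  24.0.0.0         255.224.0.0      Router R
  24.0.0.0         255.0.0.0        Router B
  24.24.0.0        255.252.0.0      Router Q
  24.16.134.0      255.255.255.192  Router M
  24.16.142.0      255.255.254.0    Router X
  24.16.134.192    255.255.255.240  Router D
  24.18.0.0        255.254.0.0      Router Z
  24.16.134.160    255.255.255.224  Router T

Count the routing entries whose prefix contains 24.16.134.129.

4

Prefixes containing 24.16.134.129:
  24.0.0.0/8 (24.0.0.0 - 24.255.255.255)
  24.0.0.0/10 (24.0.0.0 - 24.63.255.255)
  24.0.0.0/11 (24.0.0.0 - 24.31.255.255)
  24.16.0.0/13 (24.16.0.0 - 24.23.255.255)
Total matching entries: 4.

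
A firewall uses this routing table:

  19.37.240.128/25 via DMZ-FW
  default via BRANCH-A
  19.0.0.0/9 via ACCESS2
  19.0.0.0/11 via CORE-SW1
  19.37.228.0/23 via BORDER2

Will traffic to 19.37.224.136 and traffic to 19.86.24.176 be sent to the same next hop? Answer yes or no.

19.37.224.136: longest match 19.0.0.0/9 -> ACCESS2
19.86.24.176: longest match 19.0.0.0/9 -> ACCESS2

yes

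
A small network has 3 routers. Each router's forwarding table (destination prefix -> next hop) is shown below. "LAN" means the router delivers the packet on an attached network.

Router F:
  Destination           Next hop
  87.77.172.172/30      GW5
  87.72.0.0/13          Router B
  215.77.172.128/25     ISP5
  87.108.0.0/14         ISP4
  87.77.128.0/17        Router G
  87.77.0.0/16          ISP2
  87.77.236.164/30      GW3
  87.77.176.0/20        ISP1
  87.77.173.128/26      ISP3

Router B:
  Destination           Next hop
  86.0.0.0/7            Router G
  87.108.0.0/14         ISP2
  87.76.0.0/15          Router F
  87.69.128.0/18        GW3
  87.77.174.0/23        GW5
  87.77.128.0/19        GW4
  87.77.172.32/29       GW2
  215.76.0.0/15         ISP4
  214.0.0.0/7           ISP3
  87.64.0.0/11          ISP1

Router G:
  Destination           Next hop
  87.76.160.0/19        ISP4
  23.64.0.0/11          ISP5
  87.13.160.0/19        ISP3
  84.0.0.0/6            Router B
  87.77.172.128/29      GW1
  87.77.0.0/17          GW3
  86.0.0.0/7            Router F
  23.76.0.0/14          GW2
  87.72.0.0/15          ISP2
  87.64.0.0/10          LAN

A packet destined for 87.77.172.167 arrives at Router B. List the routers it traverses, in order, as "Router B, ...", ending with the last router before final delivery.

At Router B: longest match for 87.77.172.167 is 87.76.0.0/15 -> Router F
At Router F: longest match for 87.77.172.167 is 87.77.128.0/17 -> Router G
At Router G: longest match for 87.77.172.167 is 87.64.0.0/10 -> LAN

Router B, Router F, Router G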